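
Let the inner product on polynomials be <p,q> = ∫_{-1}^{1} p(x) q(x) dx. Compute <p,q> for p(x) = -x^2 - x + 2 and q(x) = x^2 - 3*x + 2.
<p,q> = 48/5

Expand the product: p(x)·q(x) = -x^4 + 2*x^3 + 3*x^2 - 8*x + 4.
∫_{-1}^{1} of each monomial x^k gives [2/(k+1) if k even, 0 if k odd]. Integrating term-by-term (or equivalently evaluating the antiderivative F(x) = -x^5/5 + x^4/2 + x^3 - 4*x^2 + 4*x at the endpoints):
  F(1) − F(−1) = 13/10 − (-83/10) = 48/5.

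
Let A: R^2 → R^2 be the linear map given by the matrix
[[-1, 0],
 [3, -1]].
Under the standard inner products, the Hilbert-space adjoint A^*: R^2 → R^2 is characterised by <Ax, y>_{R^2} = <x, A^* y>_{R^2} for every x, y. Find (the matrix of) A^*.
A^* = A^T =
[[-1, 3],
 [0, -1]]

For real matrices with standard dot products, the defining identity <Ax, y> = <x, A^* y> gives (Ax)^T y = x^T (A^*) y, i.e. x^T A^T y = x^T (A^*) y. Since this holds for all x, y, we must have A^* = A^T. Therefore
A^* =
[[-1, 3],
 [0, -1]].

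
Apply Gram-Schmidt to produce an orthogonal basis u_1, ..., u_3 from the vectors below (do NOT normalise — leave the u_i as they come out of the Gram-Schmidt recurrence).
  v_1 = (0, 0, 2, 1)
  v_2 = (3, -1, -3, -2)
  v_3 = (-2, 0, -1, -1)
Orthogonal basis:
  u_1 = (0, 0, 2, 1)
  u_2 = (3, -1, 1/5, -2/5)
  u_3 = (-5/17, -29/51, 16/51, -32/51)

Apply the Gram-Schmidt recurrence
  u_1 = v_1
  u_i = v_i − Σ_{j<i} ((v_i · u_j) / (u_j · u_j)) · u_j.

Step by step this gives:
  u_1 = (0, 0, 2, 1)
  u_2 = (3, -1, 1/5, -2/5)
  u_3 = (-5/17, -29/51, 16/51, -32/51)

Orthogonality check:
  u_2 · u_1 = 0 (should be 0)
  u_3 · u_1 = 0 (should be 0)
  u_3 · u_2 = 0 (should be 0)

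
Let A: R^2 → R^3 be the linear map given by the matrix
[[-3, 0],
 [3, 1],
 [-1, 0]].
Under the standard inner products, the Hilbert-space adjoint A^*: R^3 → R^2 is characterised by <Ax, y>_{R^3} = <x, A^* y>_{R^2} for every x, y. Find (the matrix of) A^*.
A^* = A^T =
[[-3, 3, -1],
 [0, 1, 0]]

For real matrices with standard dot products, the defining identity <Ax, y> = <x, A^* y> gives (Ax)^T y = x^T (A^*) y, i.e. x^T A^T y = x^T (A^*) y. Since this holds for all x, y, we must have A^* = A^T. Therefore
A^* =
[[-3, 3, -1],
 [0, 1, 0]].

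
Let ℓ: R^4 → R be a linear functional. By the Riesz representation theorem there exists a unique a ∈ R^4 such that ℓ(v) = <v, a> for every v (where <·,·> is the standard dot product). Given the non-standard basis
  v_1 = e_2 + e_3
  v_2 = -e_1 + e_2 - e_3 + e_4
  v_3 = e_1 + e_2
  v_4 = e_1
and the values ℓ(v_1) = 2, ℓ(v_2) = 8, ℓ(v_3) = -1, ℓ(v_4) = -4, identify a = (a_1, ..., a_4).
a = (-4, 3, -1, 0)

Write a = (a_1, ..., a_4) in the standard basis. For each basis vector v_i, ℓ(v_i) = <v_i, a> is a linear equation in the a_j's. Collect the n equations into a matrix system V a = ℓ, where row i of V is v_i (expressed in the standard basis). Since V is invertible (lower-triangular with 1s on the diagonal, up to permutation), solve by back-substitution:
  V =
[[0, 1, 1, 0],
 [-1, 1, -1, 1],
 [1, 1, 0, 0],
 [1, 0, 0, 0]]
  V a = (2, 8, -1, -4)
Solving gives a = (-4, 3, -1, 0).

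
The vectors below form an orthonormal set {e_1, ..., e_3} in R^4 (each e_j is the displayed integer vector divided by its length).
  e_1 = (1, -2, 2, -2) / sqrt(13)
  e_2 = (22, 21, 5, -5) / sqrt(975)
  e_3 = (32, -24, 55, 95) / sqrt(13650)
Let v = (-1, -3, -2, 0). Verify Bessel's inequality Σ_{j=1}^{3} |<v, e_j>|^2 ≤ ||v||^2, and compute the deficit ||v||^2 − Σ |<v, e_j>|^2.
Σ |<v, e_j>|^2 = 126/13; ||v||^2 = 14; deficit = 56/13

Write each e_j = u_j / sqrt(<u_j, u_j>) where u_j is the displayed integer vector. Then <v, e_j> = <v, u_j> / sqrt(<u_j, u_j>), so |<v, e_j>|^2 = <v, u_j>^2 / <u_j, u_j>.
Coefficients: <v, e_1> = 1/sqrt(13), <v, e_2> = -95/sqrt(975), <v, e_3> = -70/sqrt(13650).
Square and sum: Σ |<v, e_j>|^2 = 126/13.
Compute ||v||^2 = v·v = 14.
Deficit = 14 − 126/13 = 56/13 ≥ 0, confirming Bessel's inequality. (The deficit equals ||v − Σ <v,e_j> e_j||^2, the squared distance from v to span{e_j}.)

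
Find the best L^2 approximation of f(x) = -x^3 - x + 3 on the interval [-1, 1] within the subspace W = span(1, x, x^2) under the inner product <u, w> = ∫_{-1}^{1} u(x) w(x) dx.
g(x) = 3 - 8*x/5

The best approximation g ∈ W is the orthogonal projection of f onto W. Writing g = a_0 + a_1 x + a_2 x^2, the coefficients solve the normal equations G · a = b where
  G_{ij} = <φ_i, φ_j> and b_i = <f, φ_i>, with φ_0 = 1, φ_1 = x, φ_2 = x^2.
G =
  [2, 0, 2/3]
  [0, 2/3, 0]
  [2/3, 0, 2/5],
b = (6, -16/15, 2).
Solving gives a_0 = 3, a_1 = -8/5, a_2 = 0, so
  g(x) = 3 - 8*x/5.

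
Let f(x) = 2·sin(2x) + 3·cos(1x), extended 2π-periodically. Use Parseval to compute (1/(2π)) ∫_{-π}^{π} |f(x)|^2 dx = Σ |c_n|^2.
Σ |c_n|^2 = 13/2

Expand |f|^2 and use orthogonality of {sin(nx), cos(mx)} on [-π, π]:
  ∫_{-π}^{π} sin(nx)^2 dx = π, ∫ cos(mx)^2 dx = π, and cross terms integrate to 0.
So ∫_{-π}^{π} f(x)^2 dx = 2^2 · π + 3^2 · π = (4 + 9)π.
Divide by 2π: (4 + 9)/2 = 13/2.
By Parseval, this equals Σ |c_n|^2.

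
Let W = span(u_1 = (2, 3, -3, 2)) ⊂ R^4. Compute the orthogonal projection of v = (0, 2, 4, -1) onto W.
proj_W(v) = (-8/13, -12/13, 12/13, -8/13)

Set up U = [u_1 | ... | u_1] ∈ R^(4×1). The projector onto W = col(U) is P = U (U^T U)^(-1) U^T.
Compute U^T U =
  [26],
and U^T v = (-8).
Solve U^T U · c = U^T v for the coefficients: c = (-4/13). The projection is proj_W(v) = U c.
Check: (v - proj_W(v)) · u_1 = 0  (should be 0).
Result: proj_W(v) = (-8/13, -12/13, 12/13, -8/13).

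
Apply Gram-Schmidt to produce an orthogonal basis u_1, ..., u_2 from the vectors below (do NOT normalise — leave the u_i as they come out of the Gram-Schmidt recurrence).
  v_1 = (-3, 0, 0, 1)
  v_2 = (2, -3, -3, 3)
Orthogonal basis:
  u_1 = (-3, 0, 0, 1)
  u_2 = (11/10, -3, -3, 33/10)

Apply the Gram-Schmidt recurrence
  u_1 = v_1
  u_i = v_i − Σ_{j<i} ((v_i · u_j) / (u_j · u_j)) · u_j.

Step by step this gives:
  u_1 = (-3, 0, 0, 1)
  u_2 = (11/10, -3, -3, 33/10)

Orthogonality check:
  u_2 · u_1 = 0 (should be 0)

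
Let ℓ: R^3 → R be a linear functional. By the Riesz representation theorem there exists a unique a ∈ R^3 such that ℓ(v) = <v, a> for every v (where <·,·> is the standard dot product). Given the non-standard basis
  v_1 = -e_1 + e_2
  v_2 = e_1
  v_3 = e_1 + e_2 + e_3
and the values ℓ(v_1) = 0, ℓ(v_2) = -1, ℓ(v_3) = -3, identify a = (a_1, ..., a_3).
a = (-1, -1, -1)

Write a = (a_1, ..., a_3) in the standard basis. For each basis vector v_i, ℓ(v_i) = <v_i, a> is a linear equation in the a_j's. Collect the n equations into a matrix system V a = ℓ, where row i of V is v_i (expressed in the standard basis). Since V is invertible (lower-triangular with 1s on the diagonal, up to permutation), solve by back-substitution:
  V =
[[-1, 1, 0],
 [1, 0, 0],
 [1, 1, 1]]
  V a = (0, -1, -3)
Solving gives a = (-1, -1, -1).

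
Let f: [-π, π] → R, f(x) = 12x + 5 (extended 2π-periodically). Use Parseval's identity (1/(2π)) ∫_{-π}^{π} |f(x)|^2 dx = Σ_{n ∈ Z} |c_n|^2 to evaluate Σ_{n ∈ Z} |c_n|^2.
Σ |c_n|^2 = 48π^2 + 25

Expand and integrate term by term over [-π, π]:
  ∫ (12x)^2 dx = 144·(2π^3/3); ∫ 2·12·(5)·x dx = 0 (odd integrand); ∫ 5^2 dx = 25·2π.
So (1/(2π)) ∫_{-π}^{π} (12x + 5)^2 dx = 144π^2/3 + 25 = 48π^2 + 25.
Parseval ⇒ Σ |c_n|^2 = 48π^2 + 25.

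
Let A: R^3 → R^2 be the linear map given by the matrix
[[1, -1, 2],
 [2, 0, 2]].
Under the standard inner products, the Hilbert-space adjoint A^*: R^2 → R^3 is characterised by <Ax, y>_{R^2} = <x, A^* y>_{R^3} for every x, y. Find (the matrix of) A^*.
A^* = A^T =
[[1, 2],
 [-1, 0],
 [2, 2]]

For real matrices with standard dot products, the defining identity <Ax, y> = <x, A^* y> gives (Ax)^T y = x^T (A^*) y, i.e. x^T A^T y = x^T (A^*) y. Since this holds for all x, y, we must have A^* = A^T. Therefore
A^* =
[[1, 2],
 [-1, 0],
 [2, 2]].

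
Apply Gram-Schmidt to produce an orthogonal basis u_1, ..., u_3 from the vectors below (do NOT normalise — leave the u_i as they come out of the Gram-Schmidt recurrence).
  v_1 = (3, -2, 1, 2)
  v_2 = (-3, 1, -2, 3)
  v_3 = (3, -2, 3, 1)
Orthogonal basis:
  u_1 = (3, -2, 1, 2)
  u_2 = (-11/6, 2/9, -29/18, 34/9)
  u_3 = (-231/365, 28/365, 527/365, 111/365)

Apply the Gram-Schmidt recurrence
  u_1 = v_1
  u_i = v_i − Σ_{j<i} ((v_i · u_j) / (u_j · u_j)) · u_j.

Step by step this gives:
  u_1 = (3, -2, 1, 2)
  u_2 = (-11/6, 2/9, -29/18, 34/9)
  u_3 = (-231/365, 28/365, 527/365, 111/365)

Orthogonality check:
  u_2 · u_1 = 0 (should be 0)
  u_3 · u_1 = 0 (should be 0)
  u_3 · u_2 = 0 (should be 0)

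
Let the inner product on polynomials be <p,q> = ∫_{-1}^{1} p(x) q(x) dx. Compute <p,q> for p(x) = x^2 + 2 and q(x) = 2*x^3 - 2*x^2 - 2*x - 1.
<p,q> = -122/15

Expand the product: p(x)·q(x) = 2*x^5 - 2*x^4 + 2*x^3 - 5*x^2 - 4*x - 2.
∫_{-1}^{1} of each monomial x^k gives [2/(k+1) if k even, 0 if k odd]. Integrating term-by-term (or equivalently evaluating the antiderivative F(x) = x^6/3 - 2*x^5/5 + x^4/2 - 5*x^3/3 - 2*x^2 - 2*x at the endpoints):
  F(1) − F(−1) = -157/30 − (29/10) = -122/15.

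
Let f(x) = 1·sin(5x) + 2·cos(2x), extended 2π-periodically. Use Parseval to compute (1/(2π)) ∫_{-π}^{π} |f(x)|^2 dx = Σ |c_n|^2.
Σ |c_n|^2 = 5/2

Expand |f|^2 and use orthogonality of {sin(nx), cos(mx)} on [-π, π]:
  ∫_{-π}^{π} sin(nx)^2 dx = π, ∫ cos(mx)^2 dx = π, and cross terms integrate to 0.
So ∫_{-π}^{π} f(x)^2 dx = 1^2 · π + 2^2 · π = (1 + 4)π.
Divide by 2π: (1 + 4)/2 = 5/2.
By Parseval, this equals Σ |c_n|^2.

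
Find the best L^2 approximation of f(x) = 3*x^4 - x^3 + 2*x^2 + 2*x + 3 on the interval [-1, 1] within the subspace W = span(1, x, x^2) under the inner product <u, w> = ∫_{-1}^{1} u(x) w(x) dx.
g(x) = 32*x^2/7 + 7*x/5 + 96/35

The best approximation g ∈ W is the orthogonal projection of f onto W. Writing g = a_0 + a_1 x + a_2 x^2, the coefficients solve the normal equations G · a = b where
  G_{ij} = <φ_i, φ_j> and b_i = <f, φ_i>, with φ_0 = 1, φ_1 = x, φ_2 = x^2.
G =
  [2, 0, 2/3]
  [0, 2/3, 0]
  [2/3, 0, 2/5],
b = (128/15, 14/15, 128/35).
Solving gives a_0 = 96/35, a_1 = 7/5, a_2 = 32/7, so
  g(x) = 32*x^2/7 + 7*x/5 + 96/35.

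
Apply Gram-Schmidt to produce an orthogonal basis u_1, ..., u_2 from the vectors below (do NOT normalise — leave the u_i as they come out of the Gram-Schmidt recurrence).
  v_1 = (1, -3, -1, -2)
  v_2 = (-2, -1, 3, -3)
Orthogonal basis:
  u_1 = (1, -3, -1, -2)
  u_2 = (-34/15, -1/5, 49/15, -37/15)

Apply the Gram-Schmidt recurrence
  u_1 = v_1
  u_i = v_i − Σ_{j<i} ((v_i · u_j) / (u_j · u_j)) · u_j.

Step by step this gives:
  u_1 = (1, -3, -1, -2)
  u_2 = (-34/15, -1/5, 49/15, -37/15)

Orthogonality check:
  u_2 · u_1 = 0 (should be 0)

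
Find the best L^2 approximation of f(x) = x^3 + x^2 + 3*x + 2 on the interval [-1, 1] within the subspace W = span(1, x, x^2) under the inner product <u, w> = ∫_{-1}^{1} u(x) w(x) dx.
g(x) = x^2 + 18*x/5 + 2

The best approximation g ∈ W is the orthogonal projection of f onto W. Writing g = a_0 + a_1 x + a_2 x^2, the coefficients solve the normal equations G · a = b where
  G_{ij} = <φ_i, φ_j> and b_i = <f, φ_i>, with φ_0 = 1, φ_1 = x, φ_2 = x^2.
G =
  [2, 0, 2/3]
  [0, 2/3, 0]
  [2/3, 0, 2/5],
b = (14/3, 12/5, 26/15).
Solving gives a_0 = 2, a_1 = 18/5, a_2 = 1, so
  g(x) = x^2 + 18*x/5 + 2.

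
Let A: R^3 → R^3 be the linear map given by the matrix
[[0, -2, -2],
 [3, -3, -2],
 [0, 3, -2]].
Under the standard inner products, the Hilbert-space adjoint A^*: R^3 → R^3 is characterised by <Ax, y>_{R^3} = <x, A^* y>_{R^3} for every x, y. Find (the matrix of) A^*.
A^* = A^T =
[[0, 3, 0],
 [-2, -3, 3],
 [-2, -2, -2]]

For real matrices with standard dot products, the defining identity <Ax, y> = <x, A^* y> gives (Ax)^T y = x^T (A^*) y, i.e. x^T A^T y = x^T (A^*) y. Since this holds for all x, y, we must have A^* = A^T. Therefore
A^* =
[[0, 3, 0],
 [-2, -3, 3],
 [-2, -2, -2]].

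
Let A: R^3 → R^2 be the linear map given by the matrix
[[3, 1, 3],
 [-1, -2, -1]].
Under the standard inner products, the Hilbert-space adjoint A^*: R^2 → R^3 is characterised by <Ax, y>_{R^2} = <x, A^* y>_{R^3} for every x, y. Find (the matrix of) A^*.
A^* = A^T =
[[3, -1],
 [1, -2],
 [3, -1]]

For real matrices with standard dot products, the defining identity <Ax, y> = <x, A^* y> gives (Ax)^T y = x^T (A^*) y, i.e. x^T A^T y = x^T (A^*) y. Since this holds for all x, y, we must have A^* = A^T. Therefore
A^* =
[[3, -1],
 [1, -2],
 [3, -1]].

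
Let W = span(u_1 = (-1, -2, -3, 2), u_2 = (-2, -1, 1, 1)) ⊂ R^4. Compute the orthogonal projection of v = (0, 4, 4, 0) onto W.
proj_W(v) = (20/117, 220/117, 160/39, -220/117)

Set up U = [u_1 | ... | u_2] ∈ R^(4×2). The projector onto W = col(U) is P = U (U^T U)^(-1) U^T.
Compute U^T U =
  [18, 3]
  [3, 7],
and U^T v = (-20, 0).
Solve U^T U · c = U^T v for the coefficients: c = (-140/117, 20/39). The projection is proj_W(v) = U c.
Check: (v - proj_W(v)) · u_1 = 0  (should be 0).
Check: (v - proj_W(v)) · u_2 = 0  (should be 0).
Result: proj_W(v) = (20/117, 220/117, 160/39, -220/117).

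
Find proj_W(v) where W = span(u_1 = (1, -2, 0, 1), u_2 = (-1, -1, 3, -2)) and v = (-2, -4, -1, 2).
proj_W(v) = (117/89, -240/89, 6/89, 115/89)

Set up U = [u_1 | ... | u_2] ∈ R^(4×2). The projector onto W = col(U) is P = U (U^T U)^(-1) U^T.
Compute U^T U =
  [6, -1]
  [-1, 15],
and U^T v = (8, -1).
Solve U^T U · c = U^T v for the coefficients: c = (119/89, 2/89). The projection is proj_W(v) = U c.
Check: (v - proj_W(v)) · u_1 = 0  (should be 0).
Check: (v - proj_W(v)) · u_2 = 0  (should be 0).
Result: proj_W(v) = (117/89, -240/89, 6/89, 115/89).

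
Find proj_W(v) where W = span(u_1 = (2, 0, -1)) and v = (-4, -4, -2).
proj_W(v) = (-12/5, 0, 6/5)

Set up U = [u_1 | ... | u_1] ∈ R^(3×1). The projector onto W = col(U) is P = U (U^T U)^(-1) U^T.
Compute U^T U =
  [5],
and U^T v = (-6).
Solve U^T U · c = U^T v for the coefficients: c = (-6/5). The projection is proj_W(v) = U c.
Check: (v - proj_W(v)) · u_1 = 0  (should be 0).
Result: proj_W(v) = (-12/5, 0, 6/5).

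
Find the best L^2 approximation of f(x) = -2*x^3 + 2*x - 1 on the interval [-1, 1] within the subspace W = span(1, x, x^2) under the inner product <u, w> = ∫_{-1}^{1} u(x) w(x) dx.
g(x) = 4*x/5 - 1

The best approximation g ∈ W is the orthogonal projection of f onto W. Writing g = a_0 + a_1 x + a_2 x^2, the coefficients solve the normal equations G · a = b where
  G_{ij} = <φ_i, φ_j> and b_i = <f, φ_i>, with φ_0 = 1, φ_1 = x, φ_2 = x^2.
G =
  [2, 0, 2/3]
  [0, 2/3, 0]
  [2/3, 0, 2/5],
b = (-2, 8/15, -2/3).
Solving gives a_0 = -1, a_1 = 4/5, a_2 = 0, so
  g(x) = 4*x/5 - 1.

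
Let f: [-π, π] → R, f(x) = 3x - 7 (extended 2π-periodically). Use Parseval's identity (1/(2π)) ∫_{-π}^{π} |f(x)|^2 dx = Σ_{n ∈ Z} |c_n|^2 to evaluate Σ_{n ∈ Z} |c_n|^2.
Σ |c_n|^2 = 3π^2 + 49

Expand and integrate term by term over [-π, π]:
  ∫ (3x)^2 dx = 9·(2π^3/3); ∫ 2·3·(-7)·x dx = 0 (odd integrand); ∫ (-7)^2 dx = 49·2π.
So (1/(2π)) ∫_{-π}^{π} (3x - 7)^2 dx = 9π^2/3 + 49 = 3π^2 + 49.
Parseval ⇒ Σ |c_n|^2 = 3π^2 + 49.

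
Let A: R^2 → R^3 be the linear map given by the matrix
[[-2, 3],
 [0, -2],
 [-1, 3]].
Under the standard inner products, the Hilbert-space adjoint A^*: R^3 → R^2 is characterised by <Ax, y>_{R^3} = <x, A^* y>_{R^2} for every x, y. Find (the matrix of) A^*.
A^* = A^T =
[[-2, 0, -1],
 [3, -2, 3]]

For real matrices with standard dot products, the defining identity <Ax, y> = <x, A^* y> gives (Ax)^T y = x^T (A^*) y, i.e. x^T A^T y = x^T (A^*) y. Since this holds for all x, y, we must have A^* = A^T. Therefore
A^* =
[[-2, 0, -1],
 [3, -2, 3]].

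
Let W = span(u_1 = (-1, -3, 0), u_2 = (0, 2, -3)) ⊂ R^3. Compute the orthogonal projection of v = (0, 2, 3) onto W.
proj_W(v) = (54/47, 76/47, 129/47)

Set up U = [u_1 | ... | u_2] ∈ R^(3×2). The projector onto W = col(U) is P = U (U^T U)^(-1) U^T.
Compute U^T U =
  [10, -6]
  [-6, 13],
and U^T v = (-6, -5).
Solve U^T U · c = U^T v for the coefficients: c = (-54/47, -43/47). The projection is proj_W(v) = U c.
Check: (v - proj_W(v)) · u_1 = 0  (should be 0).
Check: (v - proj_W(v)) · u_2 = 0  (should be 0).
Result: proj_W(v) = (54/47, 76/47, 129/47).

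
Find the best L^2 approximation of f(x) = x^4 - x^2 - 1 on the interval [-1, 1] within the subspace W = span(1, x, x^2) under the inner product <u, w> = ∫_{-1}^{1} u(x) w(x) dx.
g(x) = -x^2/7 - 38/35

The best approximation g ∈ W is the orthogonal projection of f onto W. Writing g = a_0 + a_1 x + a_2 x^2, the coefficients solve the normal equations G · a = b where
  G_{ij} = <φ_i, φ_j> and b_i = <f, φ_i>, with φ_0 = 1, φ_1 = x, φ_2 = x^2.
G =
  [2, 0, 2/3]
  [0, 2/3, 0]
  [2/3, 0, 2/5],
b = (-34/15, 0, -82/105).
Solving gives a_0 = -38/35, a_1 = 0, a_2 = -1/7, so
  g(x) = -x^2/7 - 38/35.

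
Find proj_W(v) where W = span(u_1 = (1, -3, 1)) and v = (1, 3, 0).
proj_W(v) = (-8/11, 24/11, -8/11)

Set up U = [u_1 | ... | u_1] ∈ R^(3×1). The projector onto W = col(U) is P = U (U^T U)^(-1) U^T.
Compute U^T U =
  [11],
and U^T v = (-8).
Solve U^T U · c = U^T v for the coefficients: c = (-8/11). The projection is proj_W(v) = U c.
Check: (v - proj_W(v)) · u_1 = 0  (should be 0).
Result: proj_W(v) = (-8/11, 24/11, -8/11).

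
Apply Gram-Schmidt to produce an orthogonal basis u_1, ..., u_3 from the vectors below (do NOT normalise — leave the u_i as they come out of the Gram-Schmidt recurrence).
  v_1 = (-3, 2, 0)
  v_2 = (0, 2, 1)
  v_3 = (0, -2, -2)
Orthogonal basis:
  u_1 = (-3, 2, 0)
  u_2 = (12/13, 18/13, 1)
  u_3 = (12/49, 18/49, -36/49)

Apply the Gram-Schmidt recurrence
  u_1 = v_1
  u_i = v_i − Σ_{j<i} ((v_i · u_j) / (u_j · u_j)) · u_j.

Step by step this gives:
  u_1 = (-3, 2, 0)
  u_2 = (12/13, 18/13, 1)
  u_3 = (12/49, 18/49, -36/49)

Orthogonality check:
  u_2 · u_1 = 0 (should be 0)
  u_3 · u_1 = 0 (should be 0)
  u_3 · u_2 = 0 (should be 0)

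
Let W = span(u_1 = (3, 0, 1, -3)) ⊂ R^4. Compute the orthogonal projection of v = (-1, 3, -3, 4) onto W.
proj_W(v) = (-54/19, 0, -18/19, 54/19)

Set up U = [u_1 | ... | u_1] ∈ R^(4×1). The projector onto W = col(U) is P = U (U^T U)^(-1) U^T.
Compute U^T U =
  [19],
and U^T v = (-18).
Solve U^T U · c = U^T v for the coefficients: c = (-18/19). The projection is proj_W(v) = U c.
Check: (v - proj_W(v)) · u_1 = 0  (should be 0).
Result: proj_W(v) = (-54/19, 0, -18/19, 54/19).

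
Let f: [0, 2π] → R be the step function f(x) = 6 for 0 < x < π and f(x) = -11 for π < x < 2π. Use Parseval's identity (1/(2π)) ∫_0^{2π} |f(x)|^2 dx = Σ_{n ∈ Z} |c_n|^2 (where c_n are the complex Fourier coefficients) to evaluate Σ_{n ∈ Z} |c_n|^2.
Σ |c_n|^2 = 157/2

Parseval equates the L^2 energy of f (normalised by 1/(2π)) with the ℓ^2 sum of its Fourier coefficients: (1/(2π)) ∫_0^{2π} |f|^2 = Σ |c_n|^2.
Compute the left side: (1/(2π)) [∫_0^π 6^2 dx + ∫_π^{2π} (-11)^2 dx] = (1/(2π)) · (36π + 121π) = (36 + 121)/2 = 157/2.
So Σ_{n ∈ Z} |c_n|^2 = 157/2.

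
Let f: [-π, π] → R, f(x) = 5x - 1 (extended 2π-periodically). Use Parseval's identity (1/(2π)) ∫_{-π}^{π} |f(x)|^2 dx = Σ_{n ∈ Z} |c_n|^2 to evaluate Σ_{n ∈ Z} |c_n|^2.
Σ |c_n|^2 = 25π^2/3 + 1

Expand and integrate term by term over [-π, π]:
  ∫ (5x)^2 dx = 25·(2π^3/3); ∫ 2·5·(-1)·x dx = 0 (odd integrand); ∫ (-1)^2 dx = 1·2π.
So (1/(2π)) ∫_{-π}^{π} (5x - 1)^2 dx = 25π^2/3 + 1 = 25π^2/3 + 1.
Parseval ⇒ Σ |c_n|^2 = 25π^2/3 + 1.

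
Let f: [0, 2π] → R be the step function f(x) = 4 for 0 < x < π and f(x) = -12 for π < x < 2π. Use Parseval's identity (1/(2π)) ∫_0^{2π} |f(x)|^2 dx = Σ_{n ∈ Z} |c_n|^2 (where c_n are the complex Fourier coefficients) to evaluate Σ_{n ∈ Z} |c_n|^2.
Σ |c_n|^2 = 80

Parseval equates the L^2 energy of f (normalised by 1/(2π)) with the ℓ^2 sum of its Fourier coefficients: (1/(2π)) ∫_0^{2π} |f|^2 = Σ |c_n|^2.
Compute the left side: (1/(2π)) [∫_0^π 4^2 dx + ∫_π^{2π} (-12)^2 dx] = (1/(2π)) · (16π + 144π) = (16 + 144)/2 = 80.
So Σ_{n ∈ Z} |c_n|^2 = 80.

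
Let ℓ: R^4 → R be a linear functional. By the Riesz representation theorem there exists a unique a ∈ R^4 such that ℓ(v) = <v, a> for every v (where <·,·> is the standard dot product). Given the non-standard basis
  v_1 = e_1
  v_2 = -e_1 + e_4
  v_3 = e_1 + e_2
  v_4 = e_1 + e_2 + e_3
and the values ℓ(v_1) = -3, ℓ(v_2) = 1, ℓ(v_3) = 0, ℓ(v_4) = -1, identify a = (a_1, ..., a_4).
a = (-3, 3, -1, -2)

Write a = (a_1, ..., a_4) in the standard basis. For each basis vector v_i, ℓ(v_i) = <v_i, a> is a linear equation in the a_j's. Collect the n equations into a matrix system V a = ℓ, where row i of V is v_i (expressed in the standard basis). Since V is invertible (lower-triangular with 1s on the diagonal, up to permutation), solve by back-substitution:
  V =
[[1, 0, 0, 0],
 [-1, 0, 0, 1],
 [1, 1, 0, 0],
 [1, 1, 1, 0]]
  V a = (-3, 1, 0, -1)
Solving gives a = (-3, 3, -1, -2).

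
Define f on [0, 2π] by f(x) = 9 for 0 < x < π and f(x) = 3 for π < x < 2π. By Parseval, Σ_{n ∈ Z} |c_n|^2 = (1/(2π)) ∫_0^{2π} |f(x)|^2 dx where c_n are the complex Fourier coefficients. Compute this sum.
Σ |c_n|^2 = 45

Parseval equates the L^2 energy of f (normalised by 1/(2π)) with the ℓ^2 sum of its Fourier coefficients: (1/(2π)) ∫_0^{2π} |f|^2 = Σ |c_n|^2.
Compute the left side: (1/(2π)) [∫_0^π 9^2 dx + ∫_π^{2π} 3^2 dx] = (1/(2π)) · (81π + 9π) = (81 + 9)/2 = 45.
So Σ_{n ∈ Z} |c_n|^2 = 45.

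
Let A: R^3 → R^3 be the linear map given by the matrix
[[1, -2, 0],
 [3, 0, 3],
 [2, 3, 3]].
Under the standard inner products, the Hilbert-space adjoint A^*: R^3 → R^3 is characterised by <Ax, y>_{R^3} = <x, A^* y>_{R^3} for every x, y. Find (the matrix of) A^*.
A^* = A^T =
[[1, 3, 2],
 [-2, 0, 3],
 [0, 3, 3]]

For real matrices with standard dot products, the defining identity <Ax, y> = <x, A^* y> gives (Ax)^T y = x^T (A^*) y, i.e. x^T A^T y = x^T (A^*) y. Since this holds for all x, y, we must have A^* = A^T. Therefore
A^* =
[[1, 3, 2],
 [-2, 0, 3],
 [0, 3, 3]].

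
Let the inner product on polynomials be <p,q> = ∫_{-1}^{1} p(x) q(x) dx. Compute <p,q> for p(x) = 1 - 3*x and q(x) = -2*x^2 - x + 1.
<p,q> = 8/3

Expand the product: p(x)·q(x) = 6*x^3 + x^2 - 4*x + 1.
∫_{-1}^{1} of each monomial x^k gives [2/(k+1) if k even, 0 if k odd]. Integrating term-by-term (or equivalently evaluating the antiderivative F(x) = 3*x^4/2 + x^3/3 - 2*x^2 + x at the endpoints):
  F(1) − F(−1) = 5/6 − (-11/6) = 8/3.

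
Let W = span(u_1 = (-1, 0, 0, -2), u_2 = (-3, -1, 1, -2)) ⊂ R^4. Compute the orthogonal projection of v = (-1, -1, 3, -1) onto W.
proj_W(v) = (-27/13, -12/13, 12/13, -6/13)

Set up U = [u_1 | ... | u_2] ∈ R^(4×2). The projector onto W = col(U) is P = U (U^T U)^(-1) U^T.
Compute U^T U =
  [5, 7]
  [7, 15],
and U^T v = (3, 9).
Solve U^T U · c = U^T v for the coefficients: c = (-9/13, 12/13). The projection is proj_W(v) = U c.
Check: (v - proj_W(v)) · u_1 = 0  (should be 0).
Check: (v - proj_W(v)) · u_2 = 0  (should be 0).
Result: proj_W(v) = (-27/13, -12/13, 12/13, -6/13).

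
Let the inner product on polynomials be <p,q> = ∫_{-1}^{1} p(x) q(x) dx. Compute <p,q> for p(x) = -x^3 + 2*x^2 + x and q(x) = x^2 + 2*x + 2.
<p,q> = 4

Expand the product: p(x)·q(x) = -x^5 + 3*x^3 + 6*x^2 + 2*x.
∫_{-1}^{1} of each monomial x^k gives [2/(k+1) if k even, 0 if k odd]. Integrating term-by-term (or equivalently evaluating the antiderivative F(x) = -x^6/6 + 3*x^4/4 + 2*x^3 + x^2 at the endpoints):
  F(1) − F(−1) = 43/12 − (-5/12) = 4.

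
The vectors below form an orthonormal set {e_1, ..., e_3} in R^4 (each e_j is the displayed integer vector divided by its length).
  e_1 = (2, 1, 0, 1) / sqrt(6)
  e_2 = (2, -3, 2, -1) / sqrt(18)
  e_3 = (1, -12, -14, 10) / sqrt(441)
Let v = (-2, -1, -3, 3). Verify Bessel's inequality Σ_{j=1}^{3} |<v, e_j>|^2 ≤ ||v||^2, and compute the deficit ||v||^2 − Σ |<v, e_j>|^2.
Σ |<v, e_j>|^2 = 1052/49; ||v||^2 = 23; deficit = 75/49

Write each e_j = u_j / sqrt(<u_j, u_j>) where u_j is the displayed integer vector. Then <v, e_j> = <v, u_j> / sqrt(<u_j, u_j>), so |<v, e_j>|^2 = <v, u_j>^2 / <u_j, u_j>.
Coefficients: <v, e_1> = -2/sqrt(6), <v, e_2> = -10/sqrt(18), <v, e_3> = 82/sqrt(441).
Square and sum: Σ |<v, e_j>|^2 = 1052/49.
Compute ||v||^2 = v·v = 23.
Deficit = 23 − 1052/49 = 75/49 ≥ 0, confirming Bessel's inequality. (The deficit equals ||v − Σ <v,e_j> e_j||^2, the squared distance from v to span{e_j}.)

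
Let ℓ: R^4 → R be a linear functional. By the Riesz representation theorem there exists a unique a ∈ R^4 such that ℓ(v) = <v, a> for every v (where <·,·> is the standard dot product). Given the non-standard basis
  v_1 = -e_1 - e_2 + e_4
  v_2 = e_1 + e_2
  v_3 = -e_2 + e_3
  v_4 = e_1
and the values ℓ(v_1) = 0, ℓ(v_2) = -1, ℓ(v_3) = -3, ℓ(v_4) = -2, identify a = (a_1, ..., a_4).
a = (-2, 1, -2, -1)

Write a = (a_1, ..., a_4) in the standard basis. For each basis vector v_i, ℓ(v_i) = <v_i, a> is a linear equation in the a_j's. Collect the n equations into a matrix system V a = ℓ, where row i of V is v_i (expressed in the standard basis). Since V is invertible (lower-triangular with 1s on the diagonal, up to permutation), solve by back-substitution:
  V =
[[-1, -1, 0, 1],
 [1, 1, 0, 0],
 [0, -1, 1, 0],
 [1, 0, 0, 0]]
  V a = (0, -1, -3, -2)
Solving gives a = (-2, 1, -2, -1).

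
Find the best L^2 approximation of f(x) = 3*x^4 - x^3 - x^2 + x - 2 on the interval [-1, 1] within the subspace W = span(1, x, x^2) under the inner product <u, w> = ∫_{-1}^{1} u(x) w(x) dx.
g(x) = 11*x^2/7 + 2*x/5 - 79/35

The best approximation g ∈ W is the orthogonal projection of f onto W. Writing g = a_0 + a_1 x + a_2 x^2, the coefficients solve the normal equations G · a = b where
  G_{ij} = <φ_i, φ_j> and b_i = <f, φ_i>, with φ_0 = 1, φ_1 = x, φ_2 = x^2.
G =
  [2, 0, 2/3]
  [0, 2/3, 0]
  [2/3, 0, 2/5],
b = (-52/15, 4/15, -92/105).
Solving gives a_0 = -79/35, a_1 = 2/5, a_2 = 11/7, so
  g(x) = 11*x^2/7 + 2*x/5 - 79/35.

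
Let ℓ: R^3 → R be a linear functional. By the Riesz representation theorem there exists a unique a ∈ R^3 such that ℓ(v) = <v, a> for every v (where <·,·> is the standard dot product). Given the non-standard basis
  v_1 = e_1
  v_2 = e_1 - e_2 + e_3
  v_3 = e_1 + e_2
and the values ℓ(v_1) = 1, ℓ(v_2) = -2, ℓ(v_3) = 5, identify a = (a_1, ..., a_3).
a = (1, 4, 1)

Write a = (a_1, ..., a_3) in the standard basis. For each basis vector v_i, ℓ(v_i) = <v_i, a> is a linear equation in the a_j's. Collect the n equations into a matrix system V a = ℓ, where row i of V is v_i (expressed in the standard basis). Since V is invertible (lower-triangular with 1s on the diagonal, up to permutation), solve by back-substitution:
  V =
[[1, 0, 0],
 [1, -1, 1],
 [1, 1, 0]]
  V a = (1, -2, 5)
Solving gives a = (1, 4, 1).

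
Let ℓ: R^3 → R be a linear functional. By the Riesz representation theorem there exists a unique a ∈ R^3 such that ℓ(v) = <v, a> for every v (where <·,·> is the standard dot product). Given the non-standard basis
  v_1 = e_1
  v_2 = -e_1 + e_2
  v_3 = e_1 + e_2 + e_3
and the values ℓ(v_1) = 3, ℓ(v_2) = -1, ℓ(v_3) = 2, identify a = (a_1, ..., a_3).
a = (3, 2, -3)

Write a = (a_1, ..., a_3) in the standard basis. For each basis vector v_i, ℓ(v_i) = <v_i, a> is a linear equation in the a_j's. Collect the n equations into a matrix system V a = ℓ, where row i of V is v_i (expressed in the standard basis). Since V is invertible (lower-triangular with 1s on the diagonal, up to permutation), solve by back-substitution:
  V =
[[1, 0, 0],
 [-1, 1, 0],
 [1, 1, 1]]
  V a = (3, -1, 2)
Solving gives a = (3, 2, -3).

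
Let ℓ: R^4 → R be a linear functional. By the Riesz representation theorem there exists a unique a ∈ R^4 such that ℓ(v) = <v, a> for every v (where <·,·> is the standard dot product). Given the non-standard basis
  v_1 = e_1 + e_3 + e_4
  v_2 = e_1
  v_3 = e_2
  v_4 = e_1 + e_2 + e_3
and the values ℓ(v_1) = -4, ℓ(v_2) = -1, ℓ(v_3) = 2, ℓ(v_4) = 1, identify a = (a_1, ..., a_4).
a = (-1, 2, 0, -3)

Write a = (a_1, ..., a_4) in the standard basis. For each basis vector v_i, ℓ(v_i) = <v_i, a> is a linear equation in the a_j's. Collect the n equations into a matrix system V a = ℓ, where row i of V is v_i (expressed in the standard basis). Since V is invertible (lower-triangular with 1s on the diagonal, up to permutation), solve by back-substitution:
  V =
[[1, 0, 1, 1],
 [1, 0, 0, 0],
 [0, 1, 0, 0],
 [1, 1, 1, 0]]
  V a = (-4, -1, 2, 1)
Solving gives a = (-1, 2, 0, -3).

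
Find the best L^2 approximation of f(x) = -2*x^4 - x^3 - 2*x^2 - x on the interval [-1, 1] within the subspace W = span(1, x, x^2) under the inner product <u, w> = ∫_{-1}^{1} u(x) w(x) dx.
g(x) = -26*x^2/7 - 8*x/5 + 6/35

The best approximation g ∈ W is the orthogonal projection of f onto W. Writing g = a_0 + a_1 x + a_2 x^2, the coefficients solve the normal equations G · a = b where
  G_{ij} = <φ_i, φ_j> and b_i = <f, φ_i>, with φ_0 = 1, φ_1 = x, φ_2 = x^2.
G =
  [2, 0, 2/3]
  [0, 2/3, 0]
  [2/3, 0, 2/5],
b = (-32/15, -16/15, -48/35).
Solving gives a_0 = 6/35, a_1 = -8/5, a_2 = -26/7, so
  g(x) = -26*x^2/7 - 8*x/5 + 6/35.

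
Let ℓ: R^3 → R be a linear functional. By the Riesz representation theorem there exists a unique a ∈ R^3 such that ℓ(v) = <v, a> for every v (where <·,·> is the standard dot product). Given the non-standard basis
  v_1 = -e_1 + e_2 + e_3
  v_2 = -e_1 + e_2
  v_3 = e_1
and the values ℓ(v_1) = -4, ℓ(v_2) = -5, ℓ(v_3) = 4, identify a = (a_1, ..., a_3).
a = (4, -1, 1)

Write a = (a_1, ..., a_3) in the standard basis. For each basis vector v_i, ℓ(v_i) = <v_i, a> is a linear equation in the a_j's. Collect the n equations into a matrix system V a = ℓ, where row i of V is v_i (expressed in the standard basis). Since V is invertible (lower-triangular with 1s on the diagonal, up to permutation), solve by back-substitution:
  V =
[[-1, 1, 1],
 [-1, 1, 0],
 [1, 0, 0]]
  V a = (-4, -5, 4)
Solving gives a = (4, -1, 1).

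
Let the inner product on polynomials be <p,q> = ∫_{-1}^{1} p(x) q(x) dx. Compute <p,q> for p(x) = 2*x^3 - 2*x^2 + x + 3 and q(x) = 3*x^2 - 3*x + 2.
<p,q> = 128/15

Expand the product: p(x)·q(x) = 6*x^5 - 12*x^4 + 13*x^3 + 2*x^2 - 7*x + 6.
∫_{-1}^{1} of each monomial x^k gives [2/(k+1) if k even, 0 if k odd]. Integrating term-by-term (or equivalently evaluating the antiderivative F(x) = x^6 - 12*x^5/5 + 13*x^4/4 + 2*x^3/3 - 7*x^2/2 + 6*x at the endpoints):
  F(1) − F(−1) = 301/60 − (-211/60) = 128/15.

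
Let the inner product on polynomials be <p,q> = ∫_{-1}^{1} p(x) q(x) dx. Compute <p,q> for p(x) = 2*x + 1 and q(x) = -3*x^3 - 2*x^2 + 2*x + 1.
<p,q> = 14/15

Expand the product: p(x)·q(x) = -6*x^4 - 7*x^3 + 2*x^2 + 4*x + 1.
∫_{-1}^{1} of each monomial x^k gives [2/(k+1) if k even, 0 if k odd]. Integrating term-by-term (or equivalently evaluating the antiderivative F(x) = -6*x^5/5 - 7*x^4/4 + 2*x^3/3 + 2*x^2 + x at the endpoints):
  F(1) − F(−1) = 43/60 − (-13/60) = 14/15.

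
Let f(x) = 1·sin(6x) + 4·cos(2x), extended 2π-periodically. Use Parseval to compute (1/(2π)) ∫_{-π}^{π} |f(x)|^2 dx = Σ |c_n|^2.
Σ |c_n|^2 = 17/2

Expand |f|^2 and use orthogonality of {sin(nx), cos(mx)} on [-π, π]:
  ∫_{-π}^{π} sin(nx)^2 dx = π, ∫ cos(mx)^2 dx = π, and cross terms integrate to 0.
So ∫_{-π}^{π} f(x)^2 dx = 1^2 · π + 4^2 · π = (1 + 16)π.
Divide by 2π: (1 + 16)/2 = 17/2.
By Parseval, this equals Σ |c_n|^2.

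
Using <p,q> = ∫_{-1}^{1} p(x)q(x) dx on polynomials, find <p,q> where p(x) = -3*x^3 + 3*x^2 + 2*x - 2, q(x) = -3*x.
<p,q> = -2/5

Expand the product: p(x)·q(x) = 9*x^4 - 9*x^3 - 6*x^2 + 6*x.
∫_{-1}^{1} of each monomial x^k gives [2/(k+1) if k even, 0 if k odd]. Integrating term-by-term (or equivalently evaluating the antiderivative F(x) = 9*x^5/5 - 9*x^4/4 - 2*x^3 + 3*x^2 at the endpoints):
  F(1) − F(−1) = 11/20 − (19/20) = -2/5.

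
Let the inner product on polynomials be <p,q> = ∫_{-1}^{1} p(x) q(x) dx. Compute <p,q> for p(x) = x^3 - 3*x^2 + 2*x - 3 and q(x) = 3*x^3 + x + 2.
<p,q> = -1156/105

Expand the product: p(x)·q(x) = 3*x^6 - 9*x^5 + 7*x^4 - 10*x^3 - 4*x^2 + x - 6.
∫_{-1}^{1} of each monomial x^k gives [2/(k+1) if k even, 0 if k odd]. Integrating term-by-term (or equivalently evaluating the antiderivative F(x) = 3*x^7/7 - 3*x^6/2 + 7*x^5/5 - 5*x^4/2 - 4*x^3/3 + x^2/2 - 6*x at the endpoints):
  F(1) − F(−1) = -1891/210 − (421/210) = -1156/105.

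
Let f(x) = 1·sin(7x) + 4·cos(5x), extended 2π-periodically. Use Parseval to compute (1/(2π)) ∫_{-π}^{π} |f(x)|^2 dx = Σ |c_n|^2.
Σ |c_n|^2 = 17/2

Expand |f|^2 and use orthogonality of {sin(nx), cos(mx)} on [-π, π]:
  ∫_{-π}^{π} sin(nx)^2 dx = π, ∫ cos(mx)^2 dx = π, and cross terms integrate to 0.
So ∫_{-π}^{π} f(x)^2 dx = 1^2 · π + 4^2 · π = (1 + 16)π.
Divide by 2π: (1 + 16)/2 = 17/2.
By Parseval, this equals Σ |c_n|^2.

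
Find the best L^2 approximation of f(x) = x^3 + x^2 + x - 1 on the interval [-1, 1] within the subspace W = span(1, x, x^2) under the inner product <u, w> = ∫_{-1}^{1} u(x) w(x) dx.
g(x) = x^2 + 8*x/5 - 1

The best approximation g ∈ W is the orthogonal projection of f onto W. Writing g = a_0 + a_1 x + a_2 x^2, the coefficients solve the normal equations G · a = b where
  G_{ij} = <φ_i, φ_j> and b_i = <f, φ_i>, with φ_0 = 1, φ_1 = x, φ_2 = x^2.
G =
  [2, 0, 2/3]
  [0, 2/3, 0]
  [2/3, 0, 2/5],
b = (-4/3, 16/15, -4/15).
Solving gives a_0 = -1, a_1 = 8/5, a_2 = 1, so
  g(x) = x^2 + 8*x/5 - 1.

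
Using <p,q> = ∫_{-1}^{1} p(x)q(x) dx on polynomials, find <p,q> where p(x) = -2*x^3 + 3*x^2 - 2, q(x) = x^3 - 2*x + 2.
<p,q> = -104/35

Expand the product: p(x)·q(x) = -2*x^6 + 3*x^5 + 4*x^4 - 12*x^3 + 6*x^2 + 4*x - 4.
∫_{-1}^{1} of each monomial x^k gives [2/(k+1) if k even, 0 if k odd]. Integrating term-by-term (or equivalently evaluating the antiderivative F(x) = -2*x^7/7 + x^6/2 + 4*x^5/5 - 3*x^4 + 2*x^3 + 2*x^2 - 4*x at the endpoints):
  F(1) − F(−1) = -139/70 − (69/70) = -104/35.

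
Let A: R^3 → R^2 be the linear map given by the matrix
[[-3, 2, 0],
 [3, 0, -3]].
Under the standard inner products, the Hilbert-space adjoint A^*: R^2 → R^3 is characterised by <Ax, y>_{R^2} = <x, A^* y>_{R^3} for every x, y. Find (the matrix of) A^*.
A^* = A^T =
[[-3, 3],
 [2, 0],
 [0, -3]]

For real matrices with standard dot products, the defining identity <Ax, y> = <x, A^* y> gives (Ax)^T y = x^T (A^*) y, i.e. x^T A^T y = x^T (A^*) y. Since this holds for all x, y, we must have A^* = A^T. Therefore
A^* =
[[-3, 3],
 [2, 0],
 [0, -3]].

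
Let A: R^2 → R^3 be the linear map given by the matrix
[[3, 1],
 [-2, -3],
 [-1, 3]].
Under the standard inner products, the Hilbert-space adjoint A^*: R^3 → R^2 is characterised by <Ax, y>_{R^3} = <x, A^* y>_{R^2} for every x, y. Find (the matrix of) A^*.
A^* = A^T =
[[3, -2, -1],
 [1, -3, 3]]

For real matrices with standard dot products, the defining identity <Ax, y> = <x, A^* y> gives (Ax)^T y = x^T (A^*) y, i.e. x^T A^T y = x^T (A^*) y. Since this holds for all x, y, we must have A^* = A^T. Therefore
A^* =
[[3, -2, -1],
 [1, -3, 3]].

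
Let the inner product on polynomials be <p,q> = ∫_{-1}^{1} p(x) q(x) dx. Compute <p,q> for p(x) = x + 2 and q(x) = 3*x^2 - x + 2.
<p,q> = 34/3

Expand the product: p(x)·q(x) = 3*x^3 + 5*x^2 + 4.
∫_{-1}^{1} of each monomial x^k gives [2/(k+1) if k even, 0 if k odd]. Integrating term-by-term (or equivalently evaluating the antiderivative F(x) = 3*x^4/4 + 5*x^3/3 + 4*x at the endpoints):
  F(1) − F(−1) = 77/12 − (-59/12) = 34/3.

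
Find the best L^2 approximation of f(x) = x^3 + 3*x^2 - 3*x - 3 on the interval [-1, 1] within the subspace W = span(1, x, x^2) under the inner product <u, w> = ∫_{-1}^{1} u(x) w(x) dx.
g(x) = 3*x^2 - 12*x/5 - 3

The best approximation g ∈ W is the orthogonal projection of f onto W. Writing g = a_0 + a_1 x + a_2 x^2, the coefficients solve the normal equations G · a = b where
  G_{ij} = <φ_i, φ_j> and b_i = <f, φ_i>, with φ_0 = 1, φ_1 = x, φ_2 = x^2.
G =
  [2, 0, 2/3]
  [0, 2/3, 0]
  [2/3, 0, 2/5],
b = (-4, -8/5, -4/5).
Solving gives a_0 = -3, a_1 = -12/5, a_2 = 3, so
  g(x) = 3*x^2 - 12*x/5 - 3.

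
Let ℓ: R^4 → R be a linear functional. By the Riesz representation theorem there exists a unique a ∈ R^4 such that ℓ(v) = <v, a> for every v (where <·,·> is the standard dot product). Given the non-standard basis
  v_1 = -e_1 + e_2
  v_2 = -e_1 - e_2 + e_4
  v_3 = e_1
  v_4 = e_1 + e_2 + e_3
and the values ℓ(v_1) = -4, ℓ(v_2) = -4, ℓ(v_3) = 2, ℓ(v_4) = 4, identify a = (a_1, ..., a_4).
a = (2, -2, 4, -4)

Write a = (a_1, ..., a_4) in the standard basis. For each basis vector v_i, ℓ(v_i) = <v_i, a> is a linear equation in the a_j's. Collect the n equations into a matrix system V a = ℓ, where row i of V is v_i (expressed in the standard basis). Since V is invertible (lower-triangular with 1s on the diagonal, up to permutation), solve by back-substitution:
  V =
[[-1, 1, 0, 0],
 [-1, -1, 0, 1],
 [1, 0, 0, 0],
 [1, 1, 1, 0]]
  V a = (-4, -4, 2, 4)
Solving gives a = (2, -2, 4, -4).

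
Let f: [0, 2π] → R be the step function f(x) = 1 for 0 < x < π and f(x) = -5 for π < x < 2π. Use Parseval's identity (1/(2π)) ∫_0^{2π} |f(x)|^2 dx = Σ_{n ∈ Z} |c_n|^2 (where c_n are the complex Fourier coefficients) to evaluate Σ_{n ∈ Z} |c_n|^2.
Σ |c_n|^2 = 13

Parseval equates the L^2 energy of f (normalised by 1/(2π)) with the ℓ^2 sum of its Fourier coefficients: (1/(2π)) ∫_0^{2π} |f|^2 = Σ |c_n|^2.
Compute the left side: (1/(2π)) [∫_0^π 1^2 dx + ∫_π^{2π} (-5)^2 dx] = (1/(2π)) · (1π + 25π) = (1 + 25)/2 = 13.
So Σ_{n ∈ Z} |c_n|^2 = 13.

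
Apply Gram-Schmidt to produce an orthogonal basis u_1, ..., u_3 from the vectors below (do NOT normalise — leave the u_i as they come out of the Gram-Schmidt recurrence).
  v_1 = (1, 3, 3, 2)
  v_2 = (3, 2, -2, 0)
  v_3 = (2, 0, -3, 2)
Orthogonal basis:
  u_1 = (1, 3, 3, 2)
  u_2 = (66/23, 37/23, -55/23, -6/23)
  u_3 = (-2/191, -309/382, -315/382, 469/191)

Apply the Gram-Schmidt recurrence
  u_1 = v_1
  u_i = v_i − Σ_{j<i} ((v_i · u_j) / (u_j · u_j)) · u_j.

Step by step this gives:
  u_1 = (1, 3, 3, 2)
  u_2 = (66/23, 37/23, -55/23, -6/23)
  u_3 = (-2/191, -309/382, -315/382, 469/191)

Orthogonality check:
  u_2 · u_1 = 0 (should be 0)
  u_3 · u_1 = 0 (should be 0)
  u_3 · u_2 = 0 (should be 0)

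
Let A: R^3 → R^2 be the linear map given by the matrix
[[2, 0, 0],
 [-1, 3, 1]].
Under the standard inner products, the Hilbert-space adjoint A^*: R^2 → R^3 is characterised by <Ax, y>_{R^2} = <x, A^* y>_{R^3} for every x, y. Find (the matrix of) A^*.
A^* = A^T =
[[2, -1],
 [0, 3],
 [0, 1]]

For real matrices with standard dot products, the defining identity <Ax, y> = <x, A^* y> gives (Ax)^T y = x^T (A^*) y, i.e. x^T A^T y = x^T (A^*) y. Since this holds for all x, y, we must have A^* = A^T. Therefore
A^* =
[[2, -1],
 [0, 3],
 [0, 1]].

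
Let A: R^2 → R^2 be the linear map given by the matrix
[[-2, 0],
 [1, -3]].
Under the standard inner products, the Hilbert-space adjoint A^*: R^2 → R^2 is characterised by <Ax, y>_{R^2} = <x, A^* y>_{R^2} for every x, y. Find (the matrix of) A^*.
A^* = A^T =
[[-2, 1],
 [0, -3]]

For real matrices with standard dot products, the defining identity <Ax, y> = <x, A^* y> gives (Ax)^T y = x^T (A^*) y, i.e. x^T A^T y = x^T (A^*) y. Since this holds for all x, y, we must have A^* = A^T. Therefore
A^* =
[[-2, 1],
 [0, -3]].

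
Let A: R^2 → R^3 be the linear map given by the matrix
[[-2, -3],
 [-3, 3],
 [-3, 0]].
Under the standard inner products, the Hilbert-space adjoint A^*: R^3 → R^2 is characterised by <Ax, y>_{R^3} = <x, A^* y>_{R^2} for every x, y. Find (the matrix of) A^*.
A^* = A^T =
[[-2, -3, -3],
 [-3, 3, 0]]

For real matrices with standard dot products, the defining identity <Ax, y> = <x, A^* y> gives (Ax)^T y = x^T (A^*) y, i.e. x^T A^T y = x^T (A^*) y. Since this holds for all x, y, we must have A^* = A^T. Therefore
A^* =
[[-2, -3, -3],
 [-3, 3, 0]].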